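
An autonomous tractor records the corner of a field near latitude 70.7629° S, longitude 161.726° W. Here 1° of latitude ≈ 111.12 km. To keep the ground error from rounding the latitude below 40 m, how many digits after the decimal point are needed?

4 decimal places

One degree of latitude covers 111120 m.
N decimal places → at most half a unit in the last place, 0.5 × 10⁻ᴺ° = 111120/2 × 10⁻ᴺ m.
Setting 55560 × 10⁻ᴺ ≤ 40 gives 10ᴺ ≥ 1389, i.e. N ≥ 3.14.
N = 3 would give 55.6 m (too coarse); N = 4 gives 5.56 m ≤ 40 m.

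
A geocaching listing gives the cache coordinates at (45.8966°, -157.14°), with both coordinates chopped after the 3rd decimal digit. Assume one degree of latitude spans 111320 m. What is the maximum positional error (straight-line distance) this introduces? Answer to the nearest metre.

Truncating at 3 decimal places can drop up to a full unit in the last place, so each coordinate may be off by as much as 0.001°.
North–south component: 0.001° × 111320 = 111.32 m.
Longitude error → 0.001 × 111320 × cos 45.8966° = 0.001 × 111320 × 0.6960 ≈ 77.4738 m.
Worst case both components are at the extreme and orthogonal: √(111.32² + 77.4738²) ≈ 135.626 m.

136 metres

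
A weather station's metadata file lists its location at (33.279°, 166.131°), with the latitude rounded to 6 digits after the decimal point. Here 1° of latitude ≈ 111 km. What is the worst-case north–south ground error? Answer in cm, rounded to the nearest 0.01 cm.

5.55 cm

Rounding to 6 decimal places leaves the latitude within ±5e-07° of the true value.
Along the meridian that is 5e-07° × 111000 m/° = 0.0555 m.
That is 0.0555 m = 5.55 cm.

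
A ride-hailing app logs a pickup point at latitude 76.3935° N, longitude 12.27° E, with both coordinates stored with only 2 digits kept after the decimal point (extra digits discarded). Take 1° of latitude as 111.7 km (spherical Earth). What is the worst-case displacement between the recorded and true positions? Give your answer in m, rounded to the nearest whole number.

1147 m

Truncating at 2 decimal places can drop up to a full unit in the last place, so each coordinate may be off by as much as 0.01°.
North–south component: 0.01° × 111700 = 1117 m.
East–west component at 76.3935°: 0.01° × 111700 × cos 76.3935° ≈ 0.01 × 26277.7 ≈ 262.777 m.
Worst case both components are at the extreme and orthogonal: √(1117² + 262.777²) ≈ 1147.49 m.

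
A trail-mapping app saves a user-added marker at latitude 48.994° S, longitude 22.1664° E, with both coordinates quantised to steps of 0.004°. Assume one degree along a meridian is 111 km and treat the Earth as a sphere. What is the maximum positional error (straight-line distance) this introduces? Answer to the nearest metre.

266 metres

With a 0.004° grid the true value lies within half a step, ±0.004°/2 = ±0.002°, of the stored one.
Latitude error → 0.002 × 111000 = 222 m along the meridian.
Longitude error → 0.002 × 111000 × cos 48.994° = 0.002 × 111000 × 0.6561 ≈ 145.663 m.
The two errors are perpendicular, so the maximum displacement is √(222² + 145.663²) ≈ 265.521 m.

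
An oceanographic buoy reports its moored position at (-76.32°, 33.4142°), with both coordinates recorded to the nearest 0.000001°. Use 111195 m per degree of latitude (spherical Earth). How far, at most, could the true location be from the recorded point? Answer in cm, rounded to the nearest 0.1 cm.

5.7 cm

Rounding to 6 decimal places leaves each coordinate within ±5e-07° of the true value.
North–south component: 5e-07° × 111195 = 0.0555975 m.
E–W at 76.32°: 5e-07° × 111195 × cos 76.32° = 5e-07 × 111195 × 0.2365 ≈ 0.0131488 m.
Worst case both components are at the extreme and orthogonal: √(0.0555975² + 0.0131488²) ≈ 0.0571312 m.
That is 0.0571312 m = 5.7131 cm.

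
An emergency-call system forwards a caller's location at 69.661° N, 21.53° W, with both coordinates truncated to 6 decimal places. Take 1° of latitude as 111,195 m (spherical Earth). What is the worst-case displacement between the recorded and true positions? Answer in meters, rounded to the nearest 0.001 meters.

0.118 meters

Truncating at 6 decimal places can drop up to a full unit in the last place, so each coordinate may be off by as much as 1e-06°.
N–S: 1e-06° × 111195 m/° = 0.111195 m.
Longitude error → 1e-06 × 111195 × cos 69.661° = 1e-06 × 111195 × 0.3476 ≈ 0.0386485 m.
The two errors are perpendicular, so the maximum displacement is √(0.111195² + 0.0386485²) ≈ 0.11772 m.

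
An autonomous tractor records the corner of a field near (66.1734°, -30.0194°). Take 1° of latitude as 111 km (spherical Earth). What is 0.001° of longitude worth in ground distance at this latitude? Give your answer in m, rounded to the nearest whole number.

One degree of longitude here spans 111000 × cos 66.1734° = 111000 × 0.4040 ≈ 44840.7 m; 0.001° of that is 44.8407 m.

45 m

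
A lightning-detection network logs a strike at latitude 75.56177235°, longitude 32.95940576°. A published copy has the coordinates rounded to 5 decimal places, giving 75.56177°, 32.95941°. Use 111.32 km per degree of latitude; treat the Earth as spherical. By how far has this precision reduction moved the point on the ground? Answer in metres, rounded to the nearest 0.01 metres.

Δlat = 75.56177235 − 75.56177 = +0.00000235°; Δlon = 32.95940576 − 32.95941 = -0.00000424°.
North–south shift: 0.00000235 × 111320 = 0.261602 m.
E–W at 75.5618°: -0.00000424° × 111320 × cos 75.5618° = -0.00000424 × 111320 × 0.2493 ≈ -0.117686 m.
Combined displacement = (0.261602² + 0.117686²)^½ ≈ 0.286855 m.

0.29 metres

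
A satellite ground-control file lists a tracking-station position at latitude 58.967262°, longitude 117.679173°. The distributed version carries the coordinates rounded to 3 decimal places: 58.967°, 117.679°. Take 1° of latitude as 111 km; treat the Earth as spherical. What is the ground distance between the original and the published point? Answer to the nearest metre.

31 metres

Δlat = 58.967262 − 58.967 = +0.000262°; Δlon = 117.679173 − 117.679 = +0.000173°.
N–S: 0.000262° × 111000 m/° = 29.082 m.
E–W at 58.967°: 0.000173° × 111000 × cos 58.967° = 0.000173 × 111000 × 0.5155 ≈ 9.89975 m.
Hypotenuse of the two orthogonal shifts: √(29.082² + 9.89975²) = 30.7208 m.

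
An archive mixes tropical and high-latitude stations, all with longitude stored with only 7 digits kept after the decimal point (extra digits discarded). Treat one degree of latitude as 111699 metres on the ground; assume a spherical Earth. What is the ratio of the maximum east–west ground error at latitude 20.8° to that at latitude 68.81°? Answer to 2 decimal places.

Truncating at 7 decimal places can drop up to a full unit in the last place, so the longitude may be off by as much as 1e-07°.
At 20.8°: 1e-07° × 111699 × cos 20.8° = 1e-07 × 111699 × 0.9348 ≈ 0.010442 m.
Error at 68.81° = 1e-07° × 111699 × cos 68.81° ≈ 0.01117 × 0.3615 = 0.0040375 m.
Ratio: 0.010442 / 0.0040375 = cos 20.8° / cos 68.81° ≈ 2.5862.

2.59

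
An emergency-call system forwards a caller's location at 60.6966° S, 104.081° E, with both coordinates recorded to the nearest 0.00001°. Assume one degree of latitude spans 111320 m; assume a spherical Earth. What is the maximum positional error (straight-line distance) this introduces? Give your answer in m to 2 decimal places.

0.62 m

Rounding to 5 decimal places leaves each coordinate within ±5e-06° of the true value.
North–south component: 5e-06° × 111320 = 0.5566 m.
Longitude error → 5e-06 × 111320 × cos 60.6966° = 5e-06 × 111320 × 0.4894 ≈ 0.272419 m.
Worst case both components are at the extreme and orthogonal: √(0.5566² + 0.272419²) ≈ 0.61969 m.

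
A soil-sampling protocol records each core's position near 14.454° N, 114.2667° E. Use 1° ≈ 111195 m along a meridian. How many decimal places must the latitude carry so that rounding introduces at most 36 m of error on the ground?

4 decimal places

One degree of latitude covers 111195 m.
With N decimal places the half-ulp bound is 0.5·10⁻ᴺ°, or 0.5·10⁻ᴺ × 111195 m on the ground.
Need 0.5 × 111195 × 10⁻ᴺ ≤ 36 → 10⁻ᴺ ≤ 6.475e-04, so N ≥ 3.19.
So 4 decimal places suffice (5.56 m); 3 would allow up to 55.6 m.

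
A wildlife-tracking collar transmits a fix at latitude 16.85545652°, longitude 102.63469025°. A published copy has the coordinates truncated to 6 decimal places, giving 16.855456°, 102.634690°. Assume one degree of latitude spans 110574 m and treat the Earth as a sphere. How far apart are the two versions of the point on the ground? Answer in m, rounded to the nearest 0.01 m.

0.06 m

Δlat = 16.85545652 − 16.855456 = +0.00000052°; Δlon = 102.63469025 − 102.634690 = +0.00000025°.
North–south shift: 0.00000052 × 110574 = 0.0574985 m.
East–west at this latitude: 0.00000025° × 110574 × cos 16.8555° ≈ 0.00000025 × 105824 = 0.0264559 m.
Combined displacement = (0.0574985² + 0.0264559²)^½ ≈ 0.0632929 m.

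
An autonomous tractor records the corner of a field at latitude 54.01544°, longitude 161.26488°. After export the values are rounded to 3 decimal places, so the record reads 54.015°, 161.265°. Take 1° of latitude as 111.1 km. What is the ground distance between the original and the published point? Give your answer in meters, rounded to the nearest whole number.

Δlat = 54.01544 − 54.015 = +0.00044°; Δlon = 161.26488 − 161.265 = -0.00012°.
N–S: 0.00044° × 111100 m/° = 48.884 m.
East–west at this latitude: -0.00012° × 111100 × cos 54.015° ≈ -0.00012 × 65279.4 = -7.83353 m.
Hypotenuse of the two orthogonal shifts: √(48.884² + 7.83353²) = 49.5077 m.

50 meters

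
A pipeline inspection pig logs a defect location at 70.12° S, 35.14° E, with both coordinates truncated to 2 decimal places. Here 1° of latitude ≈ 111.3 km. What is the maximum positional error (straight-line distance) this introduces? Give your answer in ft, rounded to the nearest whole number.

3857 ft

Truncating at 2 decimal places can drop up to a full unit in the last place, so each coordinate may be off by as much as 0.01°.
North–south component: 0.01° × 111300 = 1113 m.
Longitude error → 0.01 × 111300 × cos 70.12° = 0.01 × 111300 × 0.3401 ≈ 378.477 m.
The two errors are perpendicular, so the maximum displacement is √(1113² + 378.477²) ≈ 1175.59 m.
In feet: 1175.59 m ÷ 0.3048 ≈ 3856.9 ft.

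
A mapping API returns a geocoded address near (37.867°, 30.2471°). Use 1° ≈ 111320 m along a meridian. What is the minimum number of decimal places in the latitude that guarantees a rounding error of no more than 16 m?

4 decimal places

One degree of latitude covers 111320 m.
With N decimal places the half-ulp bound is 0.5·10⁻ᴺ°, or 0.5·10⁻ᴺ × 111320 m on the ground.
Need 0.5 × 111320 × 10⁻ᴺ ≤ 16 → 10⁻ᴺ ≤ 2.875e-04, so N ≥ 3.54.
So 4 decimal places suffice (5.57 m); 3 would allow up to 55.7 m.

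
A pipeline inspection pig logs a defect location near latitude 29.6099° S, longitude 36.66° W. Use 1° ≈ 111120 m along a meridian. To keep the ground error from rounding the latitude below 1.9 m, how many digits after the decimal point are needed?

One degree of latitude covers 111120 m.
N decimal places → at most half a unit in the last place, 0.5 × 10⁻ᴺ° = 111120/2 × 10⁻ᴺ m.
Setting 55560 × 10⁻ᴺ ≤ 1.9 gives 10ᴺ ≥ 2.924e+04, i.e. N ≥ 4.47.
N = 4 would give 5.56 m (too coarse); N = 5 gives 0.556 m ≤ 1.9 m.

5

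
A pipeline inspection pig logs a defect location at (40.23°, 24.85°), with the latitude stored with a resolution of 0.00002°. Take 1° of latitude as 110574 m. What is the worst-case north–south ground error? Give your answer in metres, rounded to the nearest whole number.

1 metres

With a 0.00002° grid the true value lies within half a step, ±0.00002°/2 = ±1e-05°, of the stored one.
North–south distance: 1e-05° × 110574 m/° = 1.10574 m.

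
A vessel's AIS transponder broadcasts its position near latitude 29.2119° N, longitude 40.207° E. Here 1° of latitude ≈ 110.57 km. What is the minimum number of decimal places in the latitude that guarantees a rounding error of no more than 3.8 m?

One degree of latitude covers 110570 m.
With N decimal places the half-ulp bound is 0.5·10⁻ᴺ°, or 0.5·10⁻ᴺ × 110570 m on the ground.
Need 0.5 × 110570 × 10⁻ᴺ ≤ 3.8 → 10⁻ᴺ ≤ 6.873e-05, so N ≥ 4.16.
N = 4 would give 5.53 m (too coarse); N = 5 gives 0.553 m ≤ 3.8 m.

5 decimal places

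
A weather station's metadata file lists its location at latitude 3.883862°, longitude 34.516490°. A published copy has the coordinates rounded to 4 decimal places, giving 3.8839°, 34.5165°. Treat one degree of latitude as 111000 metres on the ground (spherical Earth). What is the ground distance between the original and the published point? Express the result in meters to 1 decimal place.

The latitude changed by -0.000038° and the longitude by -0.000010°.
N–S: -0.000038° × 111000 m/° = -4.218 m.
E–W at 3.8839°: -0.000010° × 111000 × cos 3.8839° = -0.000010 × 111000 × 0.9977 ≈ -1.10745 m.
Combined displacement = (4.218² + 1.10745²)^½ ≈ 4.36096 m.

4.4 meters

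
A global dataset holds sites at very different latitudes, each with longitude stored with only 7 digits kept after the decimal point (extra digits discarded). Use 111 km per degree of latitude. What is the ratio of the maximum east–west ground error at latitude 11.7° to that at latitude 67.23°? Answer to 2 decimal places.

2.53

Truncating at 7 decimal places can drop up to a full unit in the last place, so the longitude may be off by as much as 1e-07°.
At 11.7°: 1e-07° × 111000 × cos 11.7° = 1e-07 × 111000 × 0.9792 ≈ 0.010869 m.
Error at 67.23° = 1e-07° × 111000 × cos 67.23° ≈ 0.0111 × 0.3870 = 0.0042961 m.
Ratio: 0.010869 / 0.0042961 = cos 11.7° / cos 67.23° ≈ 2.5301.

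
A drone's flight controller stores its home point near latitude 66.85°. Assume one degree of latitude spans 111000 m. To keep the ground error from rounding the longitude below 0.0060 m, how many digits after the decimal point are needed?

At 66.85° one degree of longitude covers 111000 × cos 66.85° ≈ 111000 × 0.3931 ≈ 43638.5 m.
N decimal places → at most half a unit in the last place, 0.5 × 10⁻ᴺ° = 43638.5/2 × 10⁻ᴺ m.
Need 0.5 × 43638.5 × 10⁻ᴺ ≤ 0.0060 → 10⁻ᴺ ≤ 2.750e-07, so N ≥ 6.56.
N = 6 would give 0.0218 m (too coarse); N = 7 gives 0.00218 m ≤ 0.0060 m.

7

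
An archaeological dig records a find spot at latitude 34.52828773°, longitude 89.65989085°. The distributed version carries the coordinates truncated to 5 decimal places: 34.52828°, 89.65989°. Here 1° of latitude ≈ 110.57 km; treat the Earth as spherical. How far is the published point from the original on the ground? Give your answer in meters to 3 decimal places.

Δlat = 34.52828773 − 34.52828 = +0.00000773°; Δlon = 89.65989085 − 89.65989 = +0.00000085°.
N–S: 0.00000773° × 110570 m/° = 0.854706 m.
East–west at this latitude: 0.00000085° × 110570 × cos 34.5283° ≈ 0.00000085 × 91092.7 = 0.0774288 m.
Hypotenuse of the two orthogonal shifts: √(0.854706² + 0.0774288²) = 0.858206 m.

0.858 meters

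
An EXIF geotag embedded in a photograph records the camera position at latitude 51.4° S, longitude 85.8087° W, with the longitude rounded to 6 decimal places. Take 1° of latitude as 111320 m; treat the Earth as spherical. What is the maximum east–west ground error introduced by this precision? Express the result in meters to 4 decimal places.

0.0347 meters

Rounding to 6 decimal places leaves the longitude within ±5e-07° of the true value.
Parallels shrink by cos φ, so at 51.4° a degree of longitude is 111320 × 0.6239 ≈ 69450.3 m.
East–west error: 5e-07° × 69450.3 m/° ≈ 0.0347251 m.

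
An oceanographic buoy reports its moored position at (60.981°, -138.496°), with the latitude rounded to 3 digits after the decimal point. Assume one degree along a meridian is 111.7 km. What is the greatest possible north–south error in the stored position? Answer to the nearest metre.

56 metres

Rounding to 3 decimal places leaves the latitude within ±0.0005° of the true value.
Along the meridian that is 0.0005° × 111700 m/° = 55.85 m.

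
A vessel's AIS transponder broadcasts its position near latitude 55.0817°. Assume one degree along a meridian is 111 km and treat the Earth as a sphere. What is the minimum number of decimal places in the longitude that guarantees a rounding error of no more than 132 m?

3

At 55.0817° one degree of longitude covers 111000 × cos 55.0817° ≈ 111000 × 0.5724 ≈ 63537.3 m.
N decimal places → at most half a unit in the last place, 0.5 × 10⁻ᴺ° = 63537.3/2 × 10⁻ᴺ m.
Need 0.5 × 63537.3 × 10⁻ᴺ ≤ 132 → 10⁻ᴺ ≤ 4.155e-03, so N ≥ 2.38.
At 2 places the error can reach 318 m, but 3 places keeps it to 31.8 m.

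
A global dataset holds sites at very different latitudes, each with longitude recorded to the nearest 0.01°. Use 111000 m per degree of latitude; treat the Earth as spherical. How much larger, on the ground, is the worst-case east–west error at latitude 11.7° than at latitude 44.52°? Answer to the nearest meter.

148 meters

Rounding to 2 decimal places leaves the longitude within ±0.005° of the true value.
At 11.7°: 0.005° × 111000 × cos 11.7° = 0.005 × 111000 × 0.9792 ≈ 543.47 m.
Error at 44.52° = 0.005° × 111000 × cos 44.52° ≈ 555 × 0.7130 = 395.72 m.
Difference: 543.47 − 395.72 = 147.75 m.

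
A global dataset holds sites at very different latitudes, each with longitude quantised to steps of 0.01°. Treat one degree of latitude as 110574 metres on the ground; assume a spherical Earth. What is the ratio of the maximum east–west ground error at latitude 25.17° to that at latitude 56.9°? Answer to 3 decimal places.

With a 0.01° grid the true value lies within half a step, ±0.01°/2 = ±0.005°, of the stored one.
At 25.17°: 0.005° × 110574 × cos 25.17° = 0.005 × 110574 × 0.9050 ≈ 500.37 m.
At 56.9°: 0.005° × 110574 × cos 56.9° = 0.005 × 110574 × 0.5461 ≈ 301.92 m.
The ratio reduces to cos 25.17° / cos 56.9° = 0.9050/0.5461 ≈ 1.6573.

1.657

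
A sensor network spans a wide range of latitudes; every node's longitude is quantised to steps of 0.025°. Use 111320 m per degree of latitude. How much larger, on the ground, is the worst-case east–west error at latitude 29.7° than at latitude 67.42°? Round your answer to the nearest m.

With a 0.025° grid the true value lies within half a step, ±0.025°/2 = ±0.0125°, of the stored one.
At 29.7°: 0.0125° × 111320 × cos 29.7° = 0.0125 × 111320 × 0.8686 ≈ 1208.7 m.
At 67.42°: 0.0125° × 111320 × cos 67.42° = 0.0125 × 111320 × 0.3840 ≈ 534.3 m.
So the lower-latitude error exceeds the higher by 1208.7 − 534.3 = 674.4 m.

674 m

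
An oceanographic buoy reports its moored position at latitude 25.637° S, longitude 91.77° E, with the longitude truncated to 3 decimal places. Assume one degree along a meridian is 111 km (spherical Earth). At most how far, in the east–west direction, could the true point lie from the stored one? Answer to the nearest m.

Truncating at 3 decimal places can drop up to a full unit in the last place, so the longitude may be off by as much as 0.001°.
One degree of longitude at 25.637° is 111000 × cos 25.637° ≈ 111000 × 0.9016 = 100072 m.
Maximum E–W displacement: 0.001 × 100072 = 100.072 m.

100 m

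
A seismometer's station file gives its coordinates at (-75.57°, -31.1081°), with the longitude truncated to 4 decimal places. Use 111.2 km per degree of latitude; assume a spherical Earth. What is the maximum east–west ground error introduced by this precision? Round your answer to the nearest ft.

9 ft

Truncating at 4 decimal places can drop up to a full unit in the last place, so the longitude may be off by as much as 0.0001°.
Parallels shrink by cos φ, so at 75.57° a degree of longitude is 111200 × 0.2492 ≈ 27710.7 m.
So at most 0.0001° × 27710.7 ≈ 2.77107 m east–west.
In feet: 2.77107 m ÷ 0.3048 ≈ 9.0914 ft.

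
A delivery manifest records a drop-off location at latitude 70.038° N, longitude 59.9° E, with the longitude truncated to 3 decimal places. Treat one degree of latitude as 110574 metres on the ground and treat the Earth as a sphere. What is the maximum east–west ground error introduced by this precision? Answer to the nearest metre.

Truncating at 3 decimal places can drop up to a full unit in the last place, so the longitude may be off by as much as 0.001°.
One degree of longitude at 70.038° is 110574 × cos 70.038° ≈ 110574 × 0.3414 = 37749.6 m.
So at most 0.001° × 37749.6 ≈ 37.7496 m east–west.

38 metres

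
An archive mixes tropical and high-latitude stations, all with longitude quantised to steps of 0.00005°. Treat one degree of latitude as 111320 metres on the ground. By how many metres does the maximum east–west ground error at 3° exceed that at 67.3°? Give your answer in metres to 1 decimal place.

With a 0.00005° grid the true value lies within half a step, ±0.00005°/2 = ±2.5e-05°, of the stored one.
At 3°: 2.5e-05° × 111320 × cos 3° = 2.5e-05 × 111320 × 0.9986 ≈ 2.7792 m.
At 67.3°: 2.5e-05° × 111320 × cos 67.3° = 2.5e-05 × 111320 × 0.3859 ≈ 1.074 m.
Difference: 2.7792 − 1.074 = 1.7052 m.

1.7 metres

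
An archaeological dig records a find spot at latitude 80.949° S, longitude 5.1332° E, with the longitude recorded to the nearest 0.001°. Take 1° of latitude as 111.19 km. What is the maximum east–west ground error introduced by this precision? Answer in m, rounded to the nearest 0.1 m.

Rounding to 3 decimal places leaves the longitude within ±0.0005° of the true value.
One degree of longitude at 80.949° is 111190 × cos 80.949° ≈ 111190 × 0.1573 = 17491.7 m.
East–west error: 0.0005° × 17491.7 m/° ≈ 8.74585 m.

8.7 m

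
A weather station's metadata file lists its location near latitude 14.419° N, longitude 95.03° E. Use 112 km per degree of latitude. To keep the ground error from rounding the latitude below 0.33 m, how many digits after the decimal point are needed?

6 decimal places

One degree of latitude covers 112000 m.
Rounding to N decimal places gives at most 0.5 × 10⁻ᴺ degrees of error, i.e. 0.5 × 10⁻ᴺ × 112000 m.
Setting 56000 × 10⁻ᴺ ≤ 0.33 gives 10ᴺ ≥ 1.697e+05, i.e. N ≥ 5.23.
So 6 decimal places suffice (0.056 m); 5 would allow up to 0.56 m.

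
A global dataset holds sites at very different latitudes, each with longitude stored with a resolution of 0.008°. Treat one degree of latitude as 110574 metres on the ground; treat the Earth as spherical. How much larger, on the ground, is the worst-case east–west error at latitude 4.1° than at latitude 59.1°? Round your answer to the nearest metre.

214 metres

With a 0.008° grid the true value lies within half a step, ±0.008°/2 = ±0.004°, of the stored one.
At 4.1°: 0.004° × 110574 × cos 4.1° = 0.004 × 110574 × 0.9974 ≈ 441.16 m.
Error at 59.1° = 0.004° × 110574 × cos 59.1° ≈ 442.3 × 0.5135 = 227.14 m.
So the lower-latitude error exceeds the higher by 441.16 − 227.14 = 214.03 m.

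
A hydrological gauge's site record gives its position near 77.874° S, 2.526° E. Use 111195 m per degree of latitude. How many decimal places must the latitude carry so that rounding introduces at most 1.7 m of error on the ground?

One degree of latitude covers 111195 m.
With N decimal places the half-ulp bound is 0.5·10⁻ᴺ°, or 0.5·10⁻ᴺ × 111195 m on the ground.
Setting 55597.5 × 10⁻ᴺ ≤ 1.7 gives 10ᴺ ≥ 3.27e+04, i.e. N ≥ 4.51.
At 4 places the error can reach 5.56 m, but 5 places keeps it to 0.556 m.

5 decimal places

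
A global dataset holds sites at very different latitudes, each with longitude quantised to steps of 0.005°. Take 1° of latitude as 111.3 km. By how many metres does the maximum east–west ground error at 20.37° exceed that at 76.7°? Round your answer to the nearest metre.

197 metres

With a 0.005° grid the true value lies within half a step, ±0.005°/2 = ±0.0025°, of the stored one.
At 20.37°: 0.0025° × 111300 × cos 20.37° = 0.0025 × 111300 × 0.9375 ≈ 260.85 m.
Error at 76.7° = 0.0025° × 111300 × cos 76.7° ≈ 278.25 × 0.2300 = 64.011 m.
So the lower-latitude error exceeds the higher by 260.85 − 64.011 = 196.84 m.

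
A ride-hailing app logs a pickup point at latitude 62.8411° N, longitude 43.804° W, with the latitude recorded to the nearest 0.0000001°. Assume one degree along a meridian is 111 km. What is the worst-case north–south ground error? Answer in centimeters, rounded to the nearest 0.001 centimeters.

0.555 centimeters

Rounding to 7 decimal places leaves the latitude within ±5e-08° of the true value.
North–south distance: 5e-08° × 111000 m/° = 0.00555 m.
That is 0.00555 m = 0.555 cm.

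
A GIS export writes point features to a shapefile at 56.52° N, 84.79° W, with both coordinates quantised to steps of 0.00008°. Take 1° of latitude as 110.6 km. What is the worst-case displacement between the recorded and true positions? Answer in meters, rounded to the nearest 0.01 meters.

With a 0.00008° grid the true value lies within half a step, ±0.00008°/2 = ±4e-05°, of the stored one.
Latitude error → 4e-05 × 110600 = 4.424 m along the meridian.
E–W at 56.52°: 4e-05° × 110600 × cos 56.52° = 4e-05 × 110600 × 0.5516 ≈ 2.44048 m.
Combining orthogonally: (4.424² + 2.44048²)^½ ≈ 5.0525 m.

5.05 meters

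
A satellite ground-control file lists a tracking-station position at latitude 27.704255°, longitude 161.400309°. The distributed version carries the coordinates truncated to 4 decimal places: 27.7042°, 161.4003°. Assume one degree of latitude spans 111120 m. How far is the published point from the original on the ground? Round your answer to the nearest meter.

6 meters

The latitude changed by +0.000055° and the longitude by +0.000009°.
North–south shift: 0.000055 × 111120 = 6.1116 m.
E–W at 27.7042°: 0.000009° × 111120 × cos 27.7042° = 0.000009 × 111120 × 0.8854 ≈ 0.88543 m.
Combined displacement = (6.1116² + 0.88543²)^½ ≈ 6.17541 m.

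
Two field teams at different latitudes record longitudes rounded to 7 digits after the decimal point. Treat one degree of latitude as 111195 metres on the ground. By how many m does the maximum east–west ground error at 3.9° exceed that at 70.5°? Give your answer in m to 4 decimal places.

0.0037 m

Rounding to 7 decimal places leaves the longitude within ±5e-08° of the true value.
Error at 3.9° = 5e-08° × 111195 × cos 3.9° ≈ 0.0055597 × 0.9977 = 0.0055469 m.
At 70.5°: 5e-08° × 111195 × cos 70.5° = 5e-08 × 111195 × 0.3338 ≈ 0.0018559 m.
So the lower-latitude error exceeds the higher by 0.0055469 − 0.0018559 = 0.003691 m.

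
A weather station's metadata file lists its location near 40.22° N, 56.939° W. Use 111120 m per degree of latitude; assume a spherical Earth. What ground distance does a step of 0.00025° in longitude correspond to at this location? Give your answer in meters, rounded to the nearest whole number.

21 meters

0.00025° of longitude at 40.22° is 0.00025 × 111120 × cos 40.22° ≈ 0.00025 × 84848 = 21.212 m.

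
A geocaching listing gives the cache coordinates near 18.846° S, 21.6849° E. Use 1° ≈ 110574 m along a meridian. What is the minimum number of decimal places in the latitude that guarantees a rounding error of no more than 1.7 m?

One degree of latitude covers 110574 m.
With N decimal places the half-ulp bound is 0.5·10⁻ᴺ°, or 0.5·10⁻ᴺ × 110574 m on the ground.
Setting 55287 × 10⁻ᴺ ≤ 1.7 gives 10ᴺ ≥ 3.252e+04, i.e. N ≥ 4.51.
At 4 places the error can reach 5.53 m, but 5 places keeps it to 0.553 m.

5 decimal places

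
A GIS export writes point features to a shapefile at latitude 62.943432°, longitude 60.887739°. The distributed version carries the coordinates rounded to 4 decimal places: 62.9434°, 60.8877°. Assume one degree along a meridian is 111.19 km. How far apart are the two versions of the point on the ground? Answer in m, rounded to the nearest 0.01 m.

4.07 m

Δlat = 62.943432 − 62.9434 = +0.000032°; Δlon = 60.887739 − 60.8877 = +0.000039°.
N–S: 0.000032° × 111190 m/° = 3.55808 m.
E–W at 62.9434°: 0.000039° × 111190 × cos 62.9434° = 0.000039 × 111190 × 0.4549 ≈ 1.9725 m.
Hypotenuse of the two orthogonal shifts: √(3.55808² + 1.9725²) = 4.06826 m.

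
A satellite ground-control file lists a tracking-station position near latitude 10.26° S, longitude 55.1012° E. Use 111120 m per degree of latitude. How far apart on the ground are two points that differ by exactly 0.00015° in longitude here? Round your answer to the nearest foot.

54 feet

At 10.26° a degree of longitude is 111120 × cos 10.26° ≈ 109343 m, so 0.00015° corresponds to 16.4015 m.
In feet: 16.4015 m ÷ 0.3048 ≈ 53.811 ft.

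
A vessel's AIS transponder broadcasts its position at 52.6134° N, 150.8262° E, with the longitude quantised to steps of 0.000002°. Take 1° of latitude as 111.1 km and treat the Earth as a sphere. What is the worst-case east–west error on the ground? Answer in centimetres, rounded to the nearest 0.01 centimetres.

6.75 centimetres

With a 0.000002° grid the true value lies within half a step, ±0.000002°/2 = ±1e-06°, of the stored one.
Parallels shrink by cos φ, so at 52.6134° a degree of longitude is 111100 × 0.6072 ≈ 67458.8 m.
So at most 1e-06° × 67458.8 ≈ 0.0674588 m east–west.
That is 0.0674588 m = 6.7459 cm.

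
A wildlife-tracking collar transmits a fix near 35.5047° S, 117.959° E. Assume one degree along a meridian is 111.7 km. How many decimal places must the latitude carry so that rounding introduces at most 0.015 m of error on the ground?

One degree of latitude covers 111700 m.
With N decimal places the half-ulp bound is 0.5·10⁻ᴺ°, or 0.5·10⁻ᴺ × 111700 m on the ground.
Setting 55850 × 10⁻ᴺ ≤ 0.015 gives 10ᴺ ≥ 3.723e+06, i.e. N ≥ 6.57.
N = 6 would give 0.0558 m (too coarse); N = 7 gives 0.00558 m ≤ 0.015 m.

7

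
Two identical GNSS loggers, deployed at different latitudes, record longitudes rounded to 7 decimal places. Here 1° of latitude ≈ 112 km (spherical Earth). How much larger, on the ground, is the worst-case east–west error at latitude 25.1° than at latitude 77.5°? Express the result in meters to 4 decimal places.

0.0039 meters

Rounding to 7 decimal places leaves the longitude within ±5e-08° of the true value.
At 25.1°: 5e-08° × 112000 × cos 25.1° = 5e-08 × 112000 × 0.9056 ≈ 0.0050712 m.
At 77.5°: 5e-08° × 112000 × cos 77.5° = 5e-08 × 112000 × 0.2164 ≈ 0.0012121 m.
So the lower-latitude error exceeds the higher by 0.0050712 − 0.0012121 = 0.0038591 m.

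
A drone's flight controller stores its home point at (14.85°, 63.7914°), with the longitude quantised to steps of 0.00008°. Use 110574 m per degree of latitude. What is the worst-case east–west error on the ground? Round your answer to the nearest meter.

With a 0.00008° grid the true value lies within half a step, ±0.00008°/2 = ±4e-05°, of the stored one.
One degree of longitude at 14.85° is 110574 × cos 14.85° ≈ 110574 × 0.9666 = 106881 m.
So at most 4e-05° × 106881 ≈ 4.27523 m east–west.

4 meters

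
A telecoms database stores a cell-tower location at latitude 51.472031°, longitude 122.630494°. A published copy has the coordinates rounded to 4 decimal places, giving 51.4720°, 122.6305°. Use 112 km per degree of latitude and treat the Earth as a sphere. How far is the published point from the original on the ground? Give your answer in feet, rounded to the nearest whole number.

Δlat = 51.472031 − 51.4720 = +0.000031°; Δlon = 122.630494 − 122.6305 = -0.000006°.
North–south shift: 0.000031 × 112000 = 3.472 m.
E–W at 51.472°: -0.000006° × 112000 × cos 51.472° = -0.000006 × 112000 × 0.6229 ≈ -0.418587 m.
Distance: √(3.472² + 0.418587²) ≈ 3.49714 m.
In feet: 3.49714 m ÷ 0.3048 ≈ 11.474 ft.

11 feet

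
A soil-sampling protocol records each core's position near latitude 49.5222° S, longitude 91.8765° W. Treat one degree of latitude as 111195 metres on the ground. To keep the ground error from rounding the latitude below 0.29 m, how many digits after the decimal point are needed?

One degree of latitude covers 111195 m.
With N decimal places the half-ulp bound is 0.5·10⁻ᴺ°, or 0.5·10⁻ᴺ × 111195 m on the ground.
Setting 55597.5 × 10⁻ᴺ ≤ 0.29 gives 10ᴺ ≥ 1.917e+05, i.e. N ≥ 5.28.
So 6 decimal places suffice (0.0556 m); 5 would allow up to 0.556 m.

6 decimal places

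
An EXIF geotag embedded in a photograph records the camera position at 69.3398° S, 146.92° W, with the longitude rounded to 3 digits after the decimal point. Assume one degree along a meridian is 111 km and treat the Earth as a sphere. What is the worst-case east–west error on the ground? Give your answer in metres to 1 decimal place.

19.6 metres

Rounding to 3 decimal places leaves the longitude within ±0.0005° of the true value.
One degree of longitude at 69.3398° is 111000 × cos 69.3398° ≈ 111000 × 0.3528 = 39163.6 m.
So at most 0.0005° × 39163.6 ≈ 19.5818 m east–west.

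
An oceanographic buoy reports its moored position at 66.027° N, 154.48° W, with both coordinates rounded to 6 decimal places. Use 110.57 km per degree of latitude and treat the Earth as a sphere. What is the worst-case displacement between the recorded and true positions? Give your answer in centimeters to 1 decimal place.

6.0 centimeters

Rounding to 6 decimal places leaves each coordinate within ±5e-07° of the true value.
Latitude error → 5e-07 × 110570 = 0.055285 m along the meridian.
E–W at 66.027°: 5e-07° × 110570 × cos 66.027° = 5e-07 × 110570 × 0.4063 ≈ 0.0224626 m.
Combining orthogonally: (0.055285² + 0.0224626²)^½ ≈ 0.0596741 m.
That is 0.0596741 m = 5.9674 cm.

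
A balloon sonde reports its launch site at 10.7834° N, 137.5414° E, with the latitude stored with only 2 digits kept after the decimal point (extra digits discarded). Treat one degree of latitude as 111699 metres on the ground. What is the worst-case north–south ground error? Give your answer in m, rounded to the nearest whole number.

1117 m

Truncating at 2 decimal places can drop up to a full unit in the last place, so the latitude may be off by as much as 0.01°.
North–south distance: 0.01° × 111699 m/° = 1116.99 m.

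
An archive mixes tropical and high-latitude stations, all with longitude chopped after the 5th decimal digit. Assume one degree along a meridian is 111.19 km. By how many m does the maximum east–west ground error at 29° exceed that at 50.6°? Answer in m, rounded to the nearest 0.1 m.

0.3 m

Truncating at 5 decimal places can drop up to a full unit in the last place, so the longitude may be off by as much as 1e-05°.
Error at 29° = 1e-05° × 111190 × cos 29° ≈ 1.1119 × 0.8746 = 0.97249 m.
Error at 50.6° = 1e-05° × 111190 × cos 50.6° ≈ 1.1119 × 0.6347 = 0.70576 m.
Difference: 0.97249 − 0.70576 = 0.26673 m.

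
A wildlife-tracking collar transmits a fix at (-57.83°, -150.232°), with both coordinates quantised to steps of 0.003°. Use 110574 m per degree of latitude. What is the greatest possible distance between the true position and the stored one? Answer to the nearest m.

188 m

With a 0.003° grid the true value lies within half a step, ±0.003°/2 = ±0.0015°, of the stored one.
N–S: 0.0015° × 110574 m/° = 165.861 m.
East–west component at 57.83°: 0.0015° × 110574 × cos 57.83° ≈ 0.0015 × 58873.3 ≈ 88.3099 m.
The two errors are perpendicular, so the maximum displacement is √(165.861² + 88.3099²) ≈ 187.906 m.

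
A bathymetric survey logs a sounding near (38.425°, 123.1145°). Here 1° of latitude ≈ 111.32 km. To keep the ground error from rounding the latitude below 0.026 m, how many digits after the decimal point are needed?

7 decimal places

One degree of latitude covers 111320 m.
With N decimal places the half-ulp bound is 0.5·10⁻ᴺ°, or 0.5·10⁻ᴺ × 111320 m on the ground.
Setting 55660 × 10⁻ᴺ ≤ 0.026 gives 10ᴺ ≥ 2.141e+06, i.e. N ≥ 6.33.
N = 6 would give 0.0557 m (too coarse); N = 7 gives 0.00557 m ≤ 0.026 m.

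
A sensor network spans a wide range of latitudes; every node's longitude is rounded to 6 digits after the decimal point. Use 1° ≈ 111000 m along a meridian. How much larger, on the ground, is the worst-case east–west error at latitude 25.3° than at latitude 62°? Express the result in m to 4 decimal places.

Rounding to 6 decimal places leaves the longitude within ±5e-07° of the true value.
At 25.3°: 5e-07° × 111000 × cos 25.3° = 5e-07 × 111000 × 0.9041 ≈ 0.050177 m.
Error at 62° = 5e-07° × 111000 × cos 62° ≈ 0.0555 × 0.4695 = 0.026056 m.
Difference: 0.050177 − 0.026056 = 0.024121 m.

0.0241 m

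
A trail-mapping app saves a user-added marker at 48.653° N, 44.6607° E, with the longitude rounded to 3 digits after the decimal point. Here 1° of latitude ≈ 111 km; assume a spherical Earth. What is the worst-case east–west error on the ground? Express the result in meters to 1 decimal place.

36.7 meters

Rounding to 3 decimal places leaves the longitude within ±0.0005° of the true value.
One degree of longitude at 48.653° is 111000 × cos 48.653° ≈ 111000 × 0.6606 = 73328.6 m.
So at most 0.0005° × 73328.6 ≈ 36.6643 m east–west.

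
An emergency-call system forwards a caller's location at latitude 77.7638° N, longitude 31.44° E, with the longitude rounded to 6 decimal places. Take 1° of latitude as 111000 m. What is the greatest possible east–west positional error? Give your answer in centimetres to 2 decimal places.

1.18 centimetres

Rounding to 6 decimal places leaves the longitude within ±5e-07° of the true value.
At latitude 77.7638° a degree of longitude spans 111000 m × cos 77.7638° = 111000 × 0.2119 ≈ 23525.6 m.
East–west error: 5e-07° × 23525.6 m/° ≈ 0.0117628 m.
That is 0.0117628 m = 1.1763 cm.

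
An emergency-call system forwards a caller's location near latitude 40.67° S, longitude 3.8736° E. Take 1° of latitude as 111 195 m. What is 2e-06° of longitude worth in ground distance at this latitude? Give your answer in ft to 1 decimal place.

One degree of longitude here spans 111195 × cos 40.67° = 111195 × 0.7585 ≈ 84338.7 m; 2e-06° of that is 0.168677 m.
In feet: 0.168677 m ÷ 0.3048 ≈ 0.5534 ft.

0.6 ft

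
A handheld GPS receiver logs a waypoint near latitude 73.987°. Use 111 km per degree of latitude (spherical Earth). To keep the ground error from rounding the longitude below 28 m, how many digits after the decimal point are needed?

3

At 73.987° one degree of longitude covers 111000 × cos 73.987° ≈ 111000 × 0.2759 ≈ 30620 m.
Rounding to N decimal places gives at most 0.5 × 10⁻ᴺ degrees of error, i.e. 0.5 × 10⁻ᴺ × 30620 m.
Need 0.5 × 30620 × 10⁻ᴺ ≤ 28 → 10⁻ᴺ ≤ 1.829e-03, so N ≥ 2.74.
At 2 places the error can reach 153 m, but 3 places keeps it to 15.3 m.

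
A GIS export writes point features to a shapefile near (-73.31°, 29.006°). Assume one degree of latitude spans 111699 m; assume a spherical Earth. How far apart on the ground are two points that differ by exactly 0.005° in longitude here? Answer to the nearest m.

At 73.31° a degree of longitude is 111699 × cos 73.31° ≈ 32079.2 m, so 0.005° corresponds to 160.396 m.

160 m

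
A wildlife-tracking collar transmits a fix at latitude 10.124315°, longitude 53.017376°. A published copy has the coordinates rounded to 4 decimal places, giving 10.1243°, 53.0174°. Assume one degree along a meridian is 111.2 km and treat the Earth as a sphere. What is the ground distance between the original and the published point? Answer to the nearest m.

3 m

The latitude changed by +0.000015° and the longitude by -0.000024°.
North–south shift: 0.000015 × 111200 = 1.668 m.
East–west at this latitude: -0.000024° × 111200 × cos 10.1243° ≈ -0.000024 × 109468 = -2.62724 m.
Combined displacement = (1.668² + 2.62724²)^½ ≈ 3.11201 m.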